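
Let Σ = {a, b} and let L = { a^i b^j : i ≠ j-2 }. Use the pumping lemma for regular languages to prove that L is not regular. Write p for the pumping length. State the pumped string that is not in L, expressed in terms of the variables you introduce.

a^{p+p!} b^{p+p!+2}

Assume L is regular. Let p be the pumping length given by the pumping lemma.
Choose w = a^p b^{p+p!+2}. Since p ≠ (p+p!+2)-2 = p+p!, w ∈ L; and |w| ≥ p.
Write w = xyz as guaranteed by the lemma, with |xy| ≤ p and |y| > 0.
The first p characters of w are a's, so xy (and hence y) consists only of a's. Write y = a^k, 1 ≤ k ≤ p.
Since 1 ≤ k ≤ p, k divides p!; set t = 1 + p!/k. Then xy^t z has p + (p!/k)·k = p + p! copies of a. Now the a-count is p+p! and (b-count)-2 = (p+p!+2)-2 = p+p!, so i ≠ j-2 fails. So xy^t z = a^{p+p!} b^{p+p!+2} ∉ L.
This contradicts the pumping lemma, so L is not regular.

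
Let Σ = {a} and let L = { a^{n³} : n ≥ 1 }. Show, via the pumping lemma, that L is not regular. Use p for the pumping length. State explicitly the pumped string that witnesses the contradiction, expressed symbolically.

a^{p³+k}

Suppose for contradiction that L is regular, and let p be the pumping length.
Take w = a^{p³} ∈ L with |w| = p³ ≥ p.
Write w = xyz as guaranteed by the lemma, with |xy| ≤ p and y is nonempty.
Then y = a^k for some k with 1 ≤ k ≤ p.
Pump with i = 2: xy^2z = a^{p³+k}. Since 1 ≤ k ≤ p, p³ < p³+k ≤ p³+p < p³+3p²+3p+1 = (p+1)³, so p³+k is not a perfect cube. So xy^2z ∉ L.
This contradicts the pumping lemma, so L is not regular.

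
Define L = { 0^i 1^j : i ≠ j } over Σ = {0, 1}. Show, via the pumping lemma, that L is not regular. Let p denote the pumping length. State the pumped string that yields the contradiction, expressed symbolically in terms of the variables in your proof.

0^{p+p!} 1^{p+p!}

Toward a contradiction, assume L is regular with pumping length p.
Choose w = 0^p 1^{p+p!}. Since p ≠ p+p!, w ∈ L; and |w| ≥ p.
The pumping lemma gives a decomposition w = xyz where |xy| ≤ p and |y| ≥ 1.
Because |xy| ≤ p and w begins with p copies of 0, we have y = 0^k with 1 ≤ k ≤ p.
Since 1 ≤ k ≤ p, k divides p!; set t = 1 + p!/k. Then xy^t z has p + (p!/k)·k = p + p! copies of 0. Now the 0-count equals the 1-count, so i ≠ j fails. So xy^t z = 0^{p+p!} 1^{p+p!} ∉ L.
This contradicts the pumping lemma, so L is not regular.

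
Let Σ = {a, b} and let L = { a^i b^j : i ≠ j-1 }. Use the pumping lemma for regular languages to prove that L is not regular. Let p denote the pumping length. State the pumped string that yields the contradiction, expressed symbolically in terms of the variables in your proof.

Assume L is regular; let p be its pumping constant.
Choose w = a^p b^{p+p!+1}. Since p ≠ (p+p!+1)-1 = p+p!, w ∈ L; and |w| ≥ p.
Write w = xyz as guaranteed by the lemma, with |xy| ≤ p and y is nonempty.
Because |xy| ≤ p and w begins with p copies of a, we have y = a^k with 1 ≤ k ≤ p.
Since 1 ≤ k ≤ p, k divides p!; set t = 1 + p!/k. Then xy^t z has p + (p!/k)·k = p + p! copies of a. Now the a-count is p+p! and (b-count)-1 = (p+p!+1)-1 = p+p!, so i ≠ j-1 fails. So xy^t z = a^{p+p!} b^{p+p!+1} ∉ L.
Contradiction. Therefore L is not regular.

a^{p+p!} b^{p+p!+1}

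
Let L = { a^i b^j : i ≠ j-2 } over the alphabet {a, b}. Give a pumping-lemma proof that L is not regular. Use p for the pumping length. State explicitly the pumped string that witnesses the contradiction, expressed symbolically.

Assume L is regular. Let p be the pumping length given by the pumping lemma.
Choose w = a^p b^{p+p!+2}. Since p ≠ (p+p!+2)-2 = p+p!, w ∈ L; and |w| ≥ p.
By the pumping lemma, w = xyz with |xy| ≤ p and |y| > 0.
Because |xy| ≤ p and w begins with p copies of a, we have y = a^k with 1 ≤ k ≤ p.
Since 1 ≤ k ≤ p, k divides p!; set t = 1 + p!/k. Then xy^t z has p + (p!/k)·k = p + p! copies of a. Now the a-count is p+p! and (b-count)-2 = (p+p!+2)-2 = p+p!, so i ≠ j-2 fails. So xy^t z = a^{p+p!} b^{p+p!+2} ∉ L.
Contradiction. Therefore L is not regular.

a^{p+p!} b^{p+p!+2}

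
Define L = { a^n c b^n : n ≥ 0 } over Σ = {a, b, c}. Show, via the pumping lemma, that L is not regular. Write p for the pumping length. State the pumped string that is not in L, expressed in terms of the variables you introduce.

a^{p+k} c b^p

Assume L is regular. Let p be the pumping length given by the pumping lemma.
Take w = a^p c b^p ∈ L with |w| = 2p+1 ≥ p.
By the pumping lemma, w = xyz with |xy| ≤ p and |y| > 0.
Since the first p symbols of w are all a's and |xy| ≤ p, y lies entirely in the leading a-block: y = a^k for some k with 1 ≤ k ≤ p.
Pump with i = 2: xy^2z = a^{p+k} c b^p, which would require p+k = p. But k ≥ 1, so xy^2z ∉ L.
This contradicts the pumping lemma, so L is not regular.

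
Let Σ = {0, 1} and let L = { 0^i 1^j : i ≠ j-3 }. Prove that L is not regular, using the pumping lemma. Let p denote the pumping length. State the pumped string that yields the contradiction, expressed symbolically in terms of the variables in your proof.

0^{p+p!} 1^{p+p!+3}

Assume L is regular; let p be its pumping constant.
Choose w = 0^p 1^{p+p!+3}. Since p ≠ (p+p!+3)-3 = p+p!, w ∈ L; and |w| ≥ p.
Write w = xyz as guaranteed by the lemma, with |xy| ≤ p and |y| ≥ 1.
The first p characters of w are 0's, so xy (and hence y) consists only of 0's. Write y = 0^k, 1 ≤ k ≤ p.
Since 1 ≤ k ≤ p, k divides p!; set t = 1 + p!/k. Then xy^t z has p + (p!/k)·k = p + p! copies of 0. Now the 0-count is p+p! and (1-count)-3 = (p+p!+3)-3 = p+p!, so i ≠ j-3 fails. So xy^t z = 0^{p+p!} 1^{p+p!+3} ∉ L.
This is a contradiction; hence L is not regular.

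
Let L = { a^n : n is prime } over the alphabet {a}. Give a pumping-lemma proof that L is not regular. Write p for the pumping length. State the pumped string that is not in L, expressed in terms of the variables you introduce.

a^{q(1+k)}

Suppose for contradiction that L is regular, and let p be the pumping length.
Let q be a prime with q ≥ p+2 (infinitely many primes exist), and take w = a^q ∈ L with |w| = q ≥ p.
Write w = xyz as guaranteed by the lemma, with |xy| ≤ p and y is nonempty.
Then y = a^k for some k with 1 ≤ k ≤ p.
Since 1 ≤ k ≤ p, |xz| = q-k. Pump with i = q+1: |xy^{q+1}z| = (q-k)+(q+1)k = q+qk = q(1+k), which is composite (both factors ≥ 2). So xy^{q+1}z = a^{q(1+k)} ∉ L.
This contradicts the pumping lemma, so L is not regular.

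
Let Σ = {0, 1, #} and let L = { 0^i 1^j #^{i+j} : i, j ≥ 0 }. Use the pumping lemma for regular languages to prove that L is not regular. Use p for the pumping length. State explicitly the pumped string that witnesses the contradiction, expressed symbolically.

Toward a contradiction, assume L is regular with pumping length p.
Take w = 0^p 1^p #^{2p} ∈ L (with i=j=p, i+j=2p), |w| = 4p ≥ p.
Write w = xyz as guaranteed by the lemma, with |xy| ≤ p and |y| > 0.
Because |xy| ≤ p and w begins with p copies of 0, we have y = 0^k with 1 ≤ k ≤ p.
Consider xy^2z = 0^{p+k} 1^p #^{2p}. Now the 0- and 1-counts sum to 2p+k, but the #-count is 2p ≠ 2p+k. So xy^2z ∉ L.
This is a contradiction; hence L is not regular.

0^{p+k} 1^p #^{2p}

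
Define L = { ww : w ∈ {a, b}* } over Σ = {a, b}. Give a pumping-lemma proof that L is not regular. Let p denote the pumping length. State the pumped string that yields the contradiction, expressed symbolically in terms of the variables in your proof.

Assume L is regular. Let p be the pumping length given by the pumping lemma.
Take w = a^p b^p a^p b^p = uu where u = a^pb^p; then w ∈ L and |w| = 4p ≥ p.
Write w = xyz as guaranteed by the lemma, with |xy| ≤ p and |y| > 0.
Since the first p symbols of w are all a's and |xy| ≤ p, y lies entirely in the leading a-block: y = a^k for some k with 1 ≤ k ≤ p.
Pump with i = 2: xy^2z = a^{p+k} b^p a^p b^p, of length 4p+k. Suppose this equals vv. The string starts with a and ends with b, so v does too; thus the boundary between the two copies of v is a b→a transition. There is exactly one such transition, at position 2p+k, so |v| = 2p+k and |vv| = 4p+2k ≠ 4p+k since k ≥ 1. So xy^2z ∉ L.
This contradicts the pumping lemma, so L is not regular.

a^{p+k} b^p a^p b^p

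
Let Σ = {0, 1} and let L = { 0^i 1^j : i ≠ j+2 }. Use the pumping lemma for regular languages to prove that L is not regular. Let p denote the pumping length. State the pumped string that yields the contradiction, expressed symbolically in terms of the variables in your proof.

Toward a contradiction, assume L is regular with pumping length p.
Choose w = 0^p 1^{p+p!-2}. Since p ≠ (p+p!-2)+2 = p+p!, w ∈ L; and |w| ≥ p.
By the pumping lemma, w = xyz with |xy| ≤ p and |y| > 0.
The first p characters of w are 0's, so xy (and hence y) consists only of 0's. Write y = 0^k, 1 ≤ k ≤ p.
Since 1 ≤ k ≤ p, k divides p!; set t = 1 + p!/k. Then xy^t z has p + (p!/k)·k = p + p! copies of 0. Now the 0-count is p+p! and (1-count)+2 = (p+p!-2)+2 = p+p!, so i ≠ j+2 fails. So xy^t z = 0^{p+p!} 1^{p+p!-2} ∉ L.
Contradiction. Therefore L is not regular.

0^{p+p!} 1^{p+p!-2}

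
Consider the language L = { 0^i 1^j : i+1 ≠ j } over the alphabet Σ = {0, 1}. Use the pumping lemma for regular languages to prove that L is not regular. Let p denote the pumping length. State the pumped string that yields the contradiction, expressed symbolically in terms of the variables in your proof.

0^{p+p!} 1^{p+p!+1}

Assume L is regular. Let p be the pumping length given by the pumping lemma.
Choose w = 0^p 1^{p+p!+1}. Since p ≠ (p+p!+1)-1 = p+p!, w ∈ L; and |w| ≥ p.
Write w = xyz as guaranteed by the lemma, with |xy| ≤ p and |y| > 0.
Because |xy| ≤ p and w begins with p copies of 0, we have y = 0^k with 1 ≤ k ≤ p.
Since 1 ≤ k ≤ p, k divides p!; set t = 1 + p!/k. Then xy^t z has p + (p!/k)·k = p + p! copies of 0. Now the 0-count is p+p! and (1-count)-1 = (p+p!+1)-1 = p+p!, so i+1 ≠ j fails. So xy^t z = 0^{p+p!} 1^{p+p!+1} ∉ L.
Contradiction. Therefore L is not regular.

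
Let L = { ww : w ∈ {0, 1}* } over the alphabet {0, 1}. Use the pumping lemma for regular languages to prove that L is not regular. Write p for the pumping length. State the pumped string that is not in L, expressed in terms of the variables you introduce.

0^{p+k} 1^p 0^p 1^p

Assume L is regular. Let p be the pumping length given by the pumping lemma.
Take w = 0^p 1^p 0^p 1^p = uu where u = 0^p1^p; then w ∈ L and |w| = 4p ≥ p.
Write w = xyz as guaranteed by the lemma, with |xy| ≤ p and |y| > 0.
The first p characters of w are 0's, so xy (and hence y) consists only of 0's. Write y = 0^k, 1 ≤ k ≤ p.
Pump with i = 2: xy^2z = 0^{p+k} 1^p 0^p 1^p, of length 4p+k. Suppose this equals vv. The string starts with 0 and ends with 1, so v does too; thus the boundary between the two copies of v is a 1→0 transition. There is exactly one such transition, at position 2p+k, so |v| = 2p+k and |vv| = 4p+2k ≠ 4p+k since k ≥ 1. So xy^2z ∉ L.
Contradiction. Therefore L is not regular.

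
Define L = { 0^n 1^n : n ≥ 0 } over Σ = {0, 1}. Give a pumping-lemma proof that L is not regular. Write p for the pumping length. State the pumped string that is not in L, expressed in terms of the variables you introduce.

Toward a contradiction, assume L is regular with pumping length p.
Take w = 0^p 1^p. Then w ∈ L and |w| = 2p ≥ p.
The pumping lemma gives a decomposition w = xyz where |xy| ≤ p and y is nonempty.
The first p characters of w are 0's, so xy (and hence y) consists only of 0's. Write y = 0^k, 1 ≤ k ≤ p.
Pump with i = 2: xy^2z = 0^{p+k} 1^p. For this to lie in L we would need p = p+k, which forces k = 0. But k ≥ 1, so xy^2z ∉ L.
Contradiction. Therefore L is not regular.

0^{p+k} 1^p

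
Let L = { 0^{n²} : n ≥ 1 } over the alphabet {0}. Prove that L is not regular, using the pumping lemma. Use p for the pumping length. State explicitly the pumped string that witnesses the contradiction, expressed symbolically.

Assume L is regular; let p be its pumping constant.
Take w = 0^{p²} ∈ L with |w| = p² ≥ p.
By the pumping lemma, w = xyz with |xy| ≤ p and y is nonempty.
Then y = 0^k for some k with 1 ≤ k ≤ p.
Pump with i = 2: xy^2z = 0^{p²+k}. Since 1 ≤ k ≤ p, p² < p²+k ≤ p²+p < (p+1)², so p²+k lies strictly between consecutive squares and is not a perfect square. So xy^2z ∉ L.
This contradicts the pumping lemma, so L is not regular.

0^{p²+k}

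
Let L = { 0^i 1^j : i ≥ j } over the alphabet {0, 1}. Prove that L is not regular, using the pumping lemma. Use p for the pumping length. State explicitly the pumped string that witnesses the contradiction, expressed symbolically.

0^{p-k} 1^p

Toward a contradiction, assume L is regular with pumping length p.
Choose w = 0^p 1^p ∈ L, with |w| = 2p ≥ p.
By the pumping lemma, w = xyz with |xy| ≤ p and y is nonempty.
Because |xy| ≤ p and w begins with p copies of 0, we have y = 0^k with 1 ≤ k ≤ p.
Consider xy^0z = xz = 0^{p-k} 1^p. Since k ≥ 1, the 0-count p-k is less than p, so i ≥ j fails; thus xz ∉ L.
This contradicts the pumping lemma, so L is not regular.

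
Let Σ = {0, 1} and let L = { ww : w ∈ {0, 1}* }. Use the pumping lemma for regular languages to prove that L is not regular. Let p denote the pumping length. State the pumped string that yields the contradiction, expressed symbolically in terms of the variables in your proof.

0^{p+k} 1^p 0^p 1^p

Suppose for contradiction that L is regular, and let p be the pumping length.
Take w = 0^p 1^p 0^p 1^p = uu where u = 0^p1^p; then w ∈ L and |w| = 4p ≥ p.
By the pumping lemma, w = xyz with |xy| ≤ p and |y| > 0.
Since the first p symbols of w are all 0's and |xy| ≤ p, y lies entirely in the leading 0-block: y = 0^k for some k with 1 ≤ k ≤ p.
Pump with i = 2: xy^2z = 0^{p+k} 1^p 0^p 1^p, of length 4p+k. Suppose this equals vv. The string starts with 0 and ends with 1, so v does too; thus the boundary between the two copies of v is a 1→0 transition. There is exactly one such transition, at position 2p+k, so |v| = 2p+k and |vv| = 4p+2k ≠ 4p+k since k ≥ 1. So xy^2z ∉ L.
Contradiction. Therefore L is not regular.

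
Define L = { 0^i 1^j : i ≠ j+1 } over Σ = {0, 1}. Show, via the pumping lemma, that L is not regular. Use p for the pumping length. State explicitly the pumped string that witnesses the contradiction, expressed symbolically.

0^{p+p!} 1^{p+p!-1}

Assume L is regular; let p be its pumping constant.
Choose w = 0^p 1^{p+p!-1}. Since p ≠ (p+p!-1)+1 = p+p!, w ∈ L; and |w| ≥ p.
Write w = xyz as guaranteed by the lemma, with |xy| ≤ p and y is nonempty.
Since the first p symbols of w are all 0's and |xy| ≤ p, y lies entirely in the leading 0-block: y = 0^k for some k with 1 ≤ k ≤ p.
Since 1 ≤ k ≤ p, k divides p!; set t = 1 + p!/k. Then xy^t z has p + (p!/k)·k = p + p! copies of 0. Now the 0-count is p+p! and (1-count)+1 = (p+p!-1)+1 = p+p!, so i ≠ j+1 fails. So xy^t z = 0^{p+p!} 1^{p+p!-1} ∉ L.
This is a contradiction; hence L is not regular.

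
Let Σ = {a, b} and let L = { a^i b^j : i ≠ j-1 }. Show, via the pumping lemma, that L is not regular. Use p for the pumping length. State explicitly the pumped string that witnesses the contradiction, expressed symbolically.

Suppose for contradiction that L is regular, and let p be the pumping length.
Choose w = a^p b^{p+p!+1}. Since p ≠ (p+p!+1)-1 = p+p!, w ∈ L; and |w| ≥ p.
Write w = xyz as guaranteed by the lemma, with |xy| ≤ p and y is nonempty.
Since the first p symbols of w are all a's and |xy| ≤ p, y lies entirely in the leading a-block: y = a^k for some k with 1 ≤ k ≤ p.
Since 1 ≤ k ≤ p, k divides p!; set t = 1 + p!/k. Then xy^t z has p + (p!/k)·k = p + p! copies of a. Now the a-count is p+p! and (b-count)-1 = (p+p!+1)-1 = p+p!, so i ≠ j-1 fails. So xy^t z = a^{p+p!} b^{p+p!+1} ∉ L.
This is a contradiction; hence L is not regular.

a^{p+p!} b^{p+p!+1}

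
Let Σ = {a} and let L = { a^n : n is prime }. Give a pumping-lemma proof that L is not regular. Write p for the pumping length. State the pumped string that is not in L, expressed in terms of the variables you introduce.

Assume L is regular; let p be its pumping constant.
Let q be a prime with q ≥ p+2 (infinitely many primes exist), and take w = a^q ∈ L with |w| = q ≥ p.
By the pumping lemma, w = xyz with |xy| ≤ p and y is nonempty.
Then y = a^k for some k with 1 ≤ k ≤ p.
Since 1 ≤ k ≤ p, |xz| = q-k. Pump with i = q+1: |xy^{q+1}z| = (q-k)+(q+1)k = q+qk = q(1+k), which is composite (both factors ≥ 2). So xy^{q+1}z = a^{q(1+k)} ∉ L.
This is a contradiction; hence L is not regular.

a^{q(1+k)}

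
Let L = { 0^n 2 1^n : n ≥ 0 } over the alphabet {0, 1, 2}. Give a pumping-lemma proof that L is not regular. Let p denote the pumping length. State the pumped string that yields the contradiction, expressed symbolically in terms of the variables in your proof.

0^{p+k} 2 1^p

Assume L is regular. Let p be the pumping length given by the pumping lemma.
Take w = 0^p 2 1^p ∈ L with |w| = 2p+1 ≥ p.
Write w = xyz as guaranteed by the lemma, with |xy| ≤ p and y is nonempty.
Because |xy| ≤ p and w begins with p copies of 0, we have y = 0^k with 1 ≤ k ≤ p.
Pump with i = 2: xy^2z = 0^{p+k} 2 1^p, which would require p+k = p. But k ≥ 1, so xy^2z ∉ L.
Contradiction. Therefore L is not regular.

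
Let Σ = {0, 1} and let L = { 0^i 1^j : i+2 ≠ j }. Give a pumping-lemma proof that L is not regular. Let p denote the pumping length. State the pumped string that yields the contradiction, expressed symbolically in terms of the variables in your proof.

Toward a contradiction, assume L is regular with pumping length p.
Choose w = 0^p 1^{p+p!+2}. Since p ≠ (p+p!+2)-2 = p+p!, w ∈ L; and |w| ≥ p.
The pumping lemma gives a decomposition w = xyz where |xy| ≤ p and |y| ≥ 1.
Because |xy| ≤ p and w begins with p copies of 0, we have y = 0^k with 1 ≤ k ≤ p.
Since 1 ≤ k ≤ p, k divides p!; set t = 1 + p!/k. Then xy^t z has p + (p!/k)·k = p + p! copies of 0. Now the 0-count is p+p! and (1-count)-2 = (p+p!+2)-2 = p+p!, so i+2 ≠ j fails. So xy^t z = 0^{p+p!} 1^{p+p!+2} ∉ L.
This contradicts the pumping lemma, so L is not regular.

0^{p+p!} 1^{p+p!+2}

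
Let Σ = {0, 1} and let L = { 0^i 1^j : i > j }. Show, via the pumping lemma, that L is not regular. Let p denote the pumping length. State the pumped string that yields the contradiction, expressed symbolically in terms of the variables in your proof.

0^{p+1-k} 1^p

Toward a contradiction, assume L is regular with pumping length p.
Choose w = 0^{p+1} 1^p ∈ L, with |w| = 2p+1 ≥ p.
Write w = xyz as guaranteed by the lemma, with |xy| ≤ p and |y| > 0.
Since the first p symbols of w are all 0's and |xy| ≤ p, y lies entirely in the leading 0-block: y = 0^k for some k with 1 ≤ k ≤ p.
Consider xy^0z = xz = 0^{p+1-k} 1^p. Since k ≥ 1, the 0-count p+1-k is at most p, so i > j fails; thus xz ∉ L.
Contradiction. Therefore L is not regular.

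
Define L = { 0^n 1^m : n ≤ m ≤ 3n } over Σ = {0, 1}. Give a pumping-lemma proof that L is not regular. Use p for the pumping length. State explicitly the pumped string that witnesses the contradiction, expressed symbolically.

0^{p+k} 1^p

Assume L is regular; let p be its pumping constant.
Take w = 0^p 1^p ∈ L (since p ≤ p ≤ 3p), with |w| = 2p ≥ p.
Write w = xyz as guaranteed by the lemma, with |xy| ≤ p and y is nonempty.
The first p characters of w are 0's, so xy (and hence y) consists only of 0's. Write y = 0^k, 1 ≤ k ≤ p.
Pump with i = 2: xy^2z = 0^{p+k} 1^p. Now n = p+k > p = m, so the condition n ≤ m fails. Thus xy^2z ∉ L.
This contradicts the pumping lemma, so L is not regular.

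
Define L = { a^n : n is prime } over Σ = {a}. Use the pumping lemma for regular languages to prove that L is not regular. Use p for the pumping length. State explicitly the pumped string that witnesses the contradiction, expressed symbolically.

Toward a contradiction, assume L is regular with pumping length p.
Let q be a prime with q ≥ p+2 (infinitely many primes exist), and take w = a^q ∈ L with |w| = q ≥ p.
By the pumping lemma, w = xyz with |xy| ≤ p and y is nonempty.
Then y = a^k for some k with 1 ≤ k ≤ p.
Since 1 ≤ k ≤ p, |xz| = q-k. Pump with i = q+1: |xy^{q+1}z| = (q-k)+(q+1)k = q+qk = q(1+k), which is composite (both factors ≥ 2). So xy^{q+1}z = a^{q(1+k)} ∉ L.
This contradicts the pumping lemma, so L is not regular.

a^{q(1+k)}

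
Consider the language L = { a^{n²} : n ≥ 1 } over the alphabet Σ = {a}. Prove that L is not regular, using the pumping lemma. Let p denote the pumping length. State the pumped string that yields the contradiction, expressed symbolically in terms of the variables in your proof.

a^{p²+k}

Toward a contradiction, assume L is regular with pumping length p.
Take w = a^{p²} ∈ L with |w| = p² ≥ p.
The pumping lemma gives a decomposition w = xyz where |xy| ≤ p and y is nonempty.
Then y = a^k for some k with 1 ≤ k ≤ p.
Pump with i = 2: xy^2z = a^{p²+k}. Since 1 ≤ k ≤ p, p² < p²+k ≤ p²+p < (p+1)², so p²+k lies strictly between consecutive squares and is not a perfect square. So xy^2z ∉ L.
Contradiction. Therefore L is not regular.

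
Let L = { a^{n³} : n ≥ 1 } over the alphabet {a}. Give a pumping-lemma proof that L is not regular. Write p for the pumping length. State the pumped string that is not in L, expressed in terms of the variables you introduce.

Suppose for contradiction that L is regular, and let p be the pumping length.
Take w = a^{p³} ∈ L with |w| = p³ ≥ p.
Write w = xyz as guaranteed by the lemma, with |xy| ≤ p and y is nonempty.
Then y = a^k for some k with 1 ≤ k ≤ p.
Pump with i = 2: xy^2z = a^{p³+k}. Since 1 ≤ k ≤ p, p³ < p³+k ≤ p³+p < p³+3p²+3p+1 = (p+1)³, so p³+k is not a perfect cube. So xy^2z ∉ L.
This contradicts the pumping lemma, so L is not regular.

a^{p³+k}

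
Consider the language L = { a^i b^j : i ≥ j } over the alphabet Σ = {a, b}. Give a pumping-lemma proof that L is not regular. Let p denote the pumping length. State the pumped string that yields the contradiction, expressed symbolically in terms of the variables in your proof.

Assume L is regular. Let p be the pumping length given by the pumping lemma.
Choose w = a^p b^p ∈ L, with |w| = 2p ≥ p.
By the pumping lemma, w = xyz with |xy| ≤ p and |y| > 0.
Because |xy| ≤ p and w begins with p copies of a, we have y = a^k with 1 ≤ k ≤ p.
Consider xy^0z = xz = a^{p-k} b^p. Since k ≥ 1, the a-count p-k is less than p, so i ≥ j fails; thus xz ∉ L.
This is a contradiction; hence L is not regular.

a^{p-k} b^p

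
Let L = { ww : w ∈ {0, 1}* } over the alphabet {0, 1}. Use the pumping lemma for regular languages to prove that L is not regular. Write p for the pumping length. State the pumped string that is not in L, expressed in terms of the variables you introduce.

0^{p+k} 1^p 0^p 1^p

Assume L is regular. Let p be the pumping length given by the pumping lemma.
Take w = 0^p 1^p 0^p 1^p = uu where u = 0^p1^p; then w ∈ L and |w| = 4p ≥ p.
The pumping lemma gives a decomposition w = xyz where |xy| ≤ p and |y| ≥ 1.
Because |xy| ≤ p and w begins with p copies of 0, we have y = 0^k with 1 ≤ k ≤ p.
Pump with i = 2: xy^2z = 0^{p+k} 1^p 0^p 1^p, of length 4p+k. Suppose this equals vv. The string starts with 0 and ends with 1, so v does too; thus the boundary between the two copies of v is a 1→0 transition. There is exactly one such transition, at position 2p+k, so |v| = 2p+k and |vv| = 4p+2k ≠ 4p+k since k ≥ 1. So xy^2z ∉ L.
This contradicts the pumping lemma, so L is not regular.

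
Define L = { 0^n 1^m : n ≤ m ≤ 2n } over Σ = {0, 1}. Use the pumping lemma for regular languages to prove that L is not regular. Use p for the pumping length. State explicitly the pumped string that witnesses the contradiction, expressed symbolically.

Toward a contradiction, assume L is regular with pumping length p.
Take w = 0^p 1^p ∈ L (since p ≤ p ≤ 2p), with |w| = 2p ≥ p.
Write w = xyz as guaranteed by the lemma, with |xy| ≤ p and |y| ≥ 1.
The first p characters of w are 0's, so xy (and hence y) consists only of 0's. Write y = 0^k, 1 ≤ k ≤ p.
Pump with i = 2: xy^2z = 0^{p+k} 1^p. Now n = p+k > p = m, so the condition n ≤ m fails. Thus xy^2z ∉ L.
This contradicts the pumping lemma, so L is not regular.

0^{p+k} 1^p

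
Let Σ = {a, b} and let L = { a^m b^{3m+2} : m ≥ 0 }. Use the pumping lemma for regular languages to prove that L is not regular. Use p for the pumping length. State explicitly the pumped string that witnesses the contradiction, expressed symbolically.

Suppose for contradiction that L is regular, and let p be the pumping length.
Choose w = a^p b^{3p+2}, which is in L with |w| = 4p+2 ≥ p.
Write w = xyz as guaranteed by the lemma, with |xy| ≤ p and y is nonempty.
The first p characters of w are a's, so xy (and hence y) consists only of a's. Write y = a^k, 1 ≤ k ≤ p.
Pump with i = 2: xy^2z = a^{p+k} b^{3p+2}. For this to lie in L we would need 3p+2 = 3(p+k)+2, which forces k = 0. But k ≥ 1, so xy^2z ∉ L.
This is a contradiction; hence L is not regular.

a^{p+k} b^{3p+2}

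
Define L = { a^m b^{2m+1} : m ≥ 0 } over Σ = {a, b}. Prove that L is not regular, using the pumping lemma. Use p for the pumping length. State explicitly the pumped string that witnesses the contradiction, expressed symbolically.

Assume L is regular; let p be its pumping constant.
Let w = a^p b^{2p+1} ∈ L; note |w| = 3p+1 ≥ p.
The pumping lemma gives a decomposition w = xyz where |xy| ≤ p and |y| ≥ 1.
Because |xy| ≤ p and w begins with p copies of a, we have y = a^k with 1 ≤ k ≤ p.
Pump with i = 2: xy^2z = a^{p+k} b^{2p+1}. For this to lie in L we would need 2p+1 = 2(p+k)+1, which forces k = 0. But k ≥ 1, so xy^2z ∉ L.
Contradiction. Therefore L is not regular.

a^{p+k} b^{2p+1}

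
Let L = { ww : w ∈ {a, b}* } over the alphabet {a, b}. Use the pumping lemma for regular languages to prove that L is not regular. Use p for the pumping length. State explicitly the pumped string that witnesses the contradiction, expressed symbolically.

Suppose for contradiction that L is regular, and let p be the pumping length.
Take w = a^p b^p a^p b^p = uu where u = a^pb^p; then w ∈ L and |w| = 4p ≥ p.
The pumping lemma gives a decomposition w = xyz where |xy| ≤ p and |y| ≥ 1.
The first p characters of w are a's, so xy (and hence y) consists only of a's. Write y = a^k, 1 ≤ k ≤ p.
Pump with i = 2: xy^2z = a^{p+k} b^p a^p b^p, of length 4p+k. Suppose this equals vv. The string starts with a and ends with b, so v does too; thus the boundary between the two copies of v is a b→a transition. There is exactly one such transition, at position 2p+k, so |v| = 2p+k and |vv| = 4p+2k ≠ 4p+k since k ≥ 1. So xy^2z ∉ L.
This is a contradiction; hence L is not regular.

a^{p+k} b^p a^p b^p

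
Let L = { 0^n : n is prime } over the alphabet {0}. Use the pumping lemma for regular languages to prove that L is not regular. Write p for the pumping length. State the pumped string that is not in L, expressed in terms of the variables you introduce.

0^{q(1+k)}

Toward a contradiction, assume L is regular with pumping length p.
Let q be a prime with q ≥ p+2 (infinitely many primes exist), and take w = 0^q ∈ L with |w| = q ≥ p.
The pumping lemma gives a decomposition w = xyz where |xy| ≤ p and y is nonempty.
Then y = 0^k for some k with 1 ≤ k ≤ p.
Since 1 ≤ k ≤ p, |xz| = q-k. Pump with i = q+1: |xy^{q+1}z| = (q-k)+(q+1)k = q+qk = q(1+k), which is composite (both factors ≥ 2). So xy^{q+1}z = 0^{q(1+k)} ∉ L.
This contradicts the pumping lemma, so L is not regular.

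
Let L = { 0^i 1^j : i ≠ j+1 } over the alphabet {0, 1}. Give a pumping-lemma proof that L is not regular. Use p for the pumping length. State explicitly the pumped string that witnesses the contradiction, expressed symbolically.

0^{p+p!} 1^{p+p!-1}

Suppose for contradiction that L is regular, and let p be the pumping length.
Choose w = 0^p 1^{p+p!-1}. Since p ≠ (p+p!-1)+1 = p+p!, w ∈ L; and |w| ≥ p.
The pumping lemma gives a decomposition w = xyz where |xy| ≤ p and y is nonempty.
Since the first p symbols of w are all 0's and |xy| ≤ p, y lies entirely in the leading 0-block: y = 0^k for some k with 1 ≤ k ≤ p.
Since 1 ≤ k ≤ p, k divides p!; set t = 1 + p!/k. Then xy^t z has p + (p!/k)·k = p + p! copies of 0. Now the 0-count is p+p! and (1-count)+1 = (p+p!-1)+1 = p+p!, so i ≠ j+1 fails. So xy^t z = 0^{p+p!} 1^{p+p!-1} ∉ L.
This is a contradiction; hence L is not regular.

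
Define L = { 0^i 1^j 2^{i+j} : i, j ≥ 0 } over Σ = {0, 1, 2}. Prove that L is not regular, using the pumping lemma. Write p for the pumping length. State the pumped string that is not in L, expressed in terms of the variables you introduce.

Suppose for contradiction that L is regular, and let p be the pumping length.
Take w = 0^p 1^p 2^{2p} ∈ L (with i=j=p, i+j=2p), |w| = 4p ≥ p.
The pumping lemma gives a decomposition w = xyz where |xy| ≤ p and |y| > 0.
Because |xy| ≤ p and w begins with p copies of 0, we have y = 0^k with 1 ≤ k ≤ p.
Consider xy^2z = 0^{p+k} 1^p 2^{2p}. Now the 0- and 1-counts sum to 2p+k, but the 2-count is 2p ≠ 2p+k. So xy^2z ∉ L.
This is a contradiction; hence L is not regular.

0^{p+k} 1^p 2^{2p}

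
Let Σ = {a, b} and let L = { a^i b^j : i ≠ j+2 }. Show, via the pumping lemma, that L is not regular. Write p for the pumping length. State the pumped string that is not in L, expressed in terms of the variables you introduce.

a^{p+p!} b^{p+p!-2}

Assume L is regular; let p be its pumping constant.
Choose w = a^p b^{p+p!-2}. Since p ≠ (p+p!-2)+2 = p+p!, w ∈ L; and |w| ≥ p.
Write w = xyz as guaranteed by the lemma, with |xy| ≤ p and |y| ≥ 1.
Because |xy| ≤ p and w begins with p copies of a, we have y = a^k with 1 ≤ k ≤ p.
Since 1 ≤ k ≤ p, k divides p!; set t = 1 + p!/k. Then xy^t z has p + (p!/k)·k = p + p! copies of a. Now the a-count is p+p! and (b-count)+2 = (p+p!-2)+2 = p+p!, so i ≠ j+2 fails. So xy^t z = a^{p+p!} b^{p+p!-2} ∉ L.
This contradicts the pumping lemma, so L is not regular.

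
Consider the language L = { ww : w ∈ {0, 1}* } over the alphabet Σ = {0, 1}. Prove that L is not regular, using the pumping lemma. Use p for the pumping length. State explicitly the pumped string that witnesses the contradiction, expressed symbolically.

Toward a contradiction, assume L is regular with pumping length p.
Take w = 0^p 1^p 0^p 1^p = uu where u = 0^p1^p; then w ∈ L and |w| = 4p ≥ p.
By the pumping lemma, w = xyz with |xy| ≤ p and y is nonempty.
Because |xy| ≤ p and w begins with p copies of 0, we have y = 0^k with 1 ≤ k ≤ p.
Pump with i = 2: xy^2z = 0^{p+k} 1^p 0^p 1^p, of length 4p+k. Suppose this equals vv. The string starts with 0 and ends with 1, so v does too; thus the boundary between the two copies of v is a 1→0 transition. There is exactly one such transition, at position 2p+k, so |v| = 2p+k and |vv| = 4p+2k ≠ 4p+k since k ≥ 1. So xy^2z ∉ L.
This is a contradiction; hence L is not regular.

0^{p+k} 1^p 0^p 1^p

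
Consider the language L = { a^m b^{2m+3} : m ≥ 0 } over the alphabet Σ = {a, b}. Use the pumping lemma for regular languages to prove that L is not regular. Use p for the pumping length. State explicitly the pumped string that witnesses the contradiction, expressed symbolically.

Suppose for contradiction that L is regular, and let p be the pumping length.
Choose w = a^p b^{2p+3}, which is in L with |w| = 3p+3 ≥ p.
Write w = xyz as guaranteed by the lemma, with |xy| ≤ p and |y| ≥ 1.
Since the first p symbols of w are all a's and |xy| ≤ p, y lies entirely in the leading a-block: y = a^k for some k with 1 ≤ k ≤ p.
Pump with i = 2: xy^2z = a^{p+k} b^{2p+3}. For this to lie in L we would need 2p+3 = 2(p+k)+3, which forces k = 0. But k ≥ 1, so xy^2z ∉ L.
This contradicts the pumping lemma, so L is not regular.

a^{p+k} b^{2p+3}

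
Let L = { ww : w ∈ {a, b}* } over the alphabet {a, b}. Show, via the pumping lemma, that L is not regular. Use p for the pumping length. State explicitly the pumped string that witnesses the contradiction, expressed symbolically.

a^{p+k} b^p a^p b^p

Assume L is regular; let p be its pumping constant.
Take w = a^p b^p a^p b^p = uu where u = a^pb^p; then w ∈ L and |w| = 4p ≥ p.
The pumping lemma gives a decomposition w = xyz where |xy| ≤ p and |y| > 0.
Since the first p symbols of w are all a's and |xy| ≤ p, y lies entirely in the leading a-block: y = a^k for some k with 1 ≤ k ≤ p.
Pump with i = 2: xy^2z = a^{p+k} b^p a^p b^p, of length 4p+k. Suppose this equals vv. The string starts with a and ends with b, so v does too; thus the boundary between the two copies of v is a b→a transition. There is exactly one such transition, at position 2p+k, so |v| = 2p+k and |vv| = 4p+2k ≠ 4p+k since k ≥ 1. So xy^2z ∉ L.
Contradiction. Therefore L is not regular.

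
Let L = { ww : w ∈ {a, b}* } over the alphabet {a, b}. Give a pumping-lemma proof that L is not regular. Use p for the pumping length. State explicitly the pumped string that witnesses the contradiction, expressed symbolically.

a^{p+k} b^p a^p b^p

Suppose for contradiction that L is regular, and let p be the pumping length.
Take w = a^p b^p a^p b^p = uu where u = a^pb^p; then w ∈ L and |w| = 4p ≥ p.
By the pumping lemma, w = xyz with |xy| ≤ p and |y| > 0.
The first p characters of w are a's, so xy (and hence y) consists only of a's. Write y = a^k, 1 ≤ k ≤ p.
Pump with i = 2: xy^2z = a^{p+k} b^p a^p b^p, of length 4p+k. Suppose this equals vv. The string starts with a and ends with b, so v does too; thus the boundary between the two copies of v is a b→a transition. There is exactly one such transition, at position 2p+k, so |v| = 2p+k and |vv| = 4p+2k ≠ 4p+k since k ≥ 1. So xy^2z ∉ L.
This is a contradiction; hence L is not regular.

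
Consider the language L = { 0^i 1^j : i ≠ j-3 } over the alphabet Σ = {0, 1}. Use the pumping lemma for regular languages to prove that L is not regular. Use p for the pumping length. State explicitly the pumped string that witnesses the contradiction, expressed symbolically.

0^{p+p!} 1^{p+p!+3}

Assume L is regular. Let p be the pumping length given by the pumping lemma.
Choose w = 0^p 1^{p+p!+3}. Since p ≠ (p+p!+3)-3 = p+p!, w ∈ L; and |w| ≥ p.
The pumping lemma gives a decomposition w = xyz where |xy| ≤ p and y is nonempty.
The first p characters of w are 0's, so xy (and hence y) consists only of 0's. Write y = 0^k, 1 ≤ k ≤ p.
Since 1 ≤ k ≤ p, k divides p!; set t = 1 + p!/k. Then xy^t z has p + (p!/k)·k = p + p! copies of 0. Now the 0-count is p+p! and (1-count)-3 = (p+p!+3)-3 = p+p!, so i ≠ j-3 fails. So xy^t z = 0^{p+p!} 1^{p+p!+3} ∉ L.
This is a contradiction; hence L is not regular.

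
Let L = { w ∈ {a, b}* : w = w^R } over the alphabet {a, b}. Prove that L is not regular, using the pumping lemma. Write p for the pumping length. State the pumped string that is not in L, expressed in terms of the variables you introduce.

a^{p+k} b a^p

Assume L is regular. Let p be the pumping length given by the pumping lemma.
Take w = a^p b a^p, a palindrome of length 2p+1 ≥ p.
Write w = xyz as guaranteed by the lemma, with |xy| ≤ p and |y| ≥ 1.
The first p characters of w are a's, so xy (and hence y) consists only of a's. Write y = a^k, 1 ≤ k ≤ p.
Pump with i = 2: xy^2z = a^{p+k} b a^p. Its reverse is a^p b a^{p+k}, which differs from xy^2z since k ≥ 1. So xy^2z is not a palindrome and xy^2z ∉ L.
This contradicts the pumping lemma, so L is not regular.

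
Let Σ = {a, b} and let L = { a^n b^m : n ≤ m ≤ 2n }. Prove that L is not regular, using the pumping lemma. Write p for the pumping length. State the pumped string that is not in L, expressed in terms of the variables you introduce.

a^{p+k} b^p

Assume L is regular. Let p be the pumping length given by the pumping lemma.
Take w = a^p b^p ∈ L (since p ≤ p ≤ 2p), with |w| = 2p ≥ p.
By the pumping lemma, w = xyz with |xy| ≤ p and |y| > 0.
Since the first p symbols of w are all a's and |xy| ≤ p, y lies entirely in the leading a-block: y = a^k for some k with 1 ≤ k ≤ p.
Pump with i = 2: xy^2z = a^{p+k} b^p. Now n = p+k > p = m, so the condition n ≤ m fails. Thus xy^2z ∉ L.
This contradicts the pumping lemma, so L is not regular.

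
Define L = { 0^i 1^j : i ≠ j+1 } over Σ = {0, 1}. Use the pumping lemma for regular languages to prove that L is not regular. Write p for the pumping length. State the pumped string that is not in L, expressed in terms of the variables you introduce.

0^{p+p!} 1^{p+p!-1}

Assume L is regular; let p be its pumping constant.
Choose w = 0^p 1^{p+p!-1}. Since p ≠ (p+p!-1)+1 = p+p!, w ∈ L; and |w| ≥ p.
The pumping lemma gives a decomposition w = xyz where |xy| ≤ p and y is nonempty.
Since the first p symbols of w are all 0's and |xy| ≤ p, y lies entirely in the leading 0-block: y = 0^k for some k with 1 ≤ k ≤ p.
Since 1 ≤ k ≤ p, k divides p!; set t = 1 + p!/k. Then xy^t z has p + (p!/k)·k = p + p! copies of 0. Now the 0-count is p+p! and (1-count)+1 = (p+p!-1)+1 = p+p!, so i ≠ j+1 fails. So xy^t z = 0^{p+p!} 1^{p+p!-1} ∉ L.
Contradiction. Therefore L is not regular.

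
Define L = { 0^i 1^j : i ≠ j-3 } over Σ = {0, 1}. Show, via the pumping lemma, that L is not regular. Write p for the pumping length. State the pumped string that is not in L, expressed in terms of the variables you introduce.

Assume L is regular. Let p be the pumping length given by the pumping lemma.
Choose w = 0^p 1^{p+p!+3}. Since p ≠ (p+p!+3)-3 = p+p!, w ∈ L; and |w| ≥ p.
Write w = xyz as guaranteed by the lemma, with |xy| ≤ p and y is nonempty.
The first p characters of w are 0's, so xy (and hence y) consists only of 0's. Write y = 0^k, 1 ≤ k ≤ p.
Since 1 ≤ k ≤ p, k divides p!; set t = 1 + p!/k. Then xy^t z has p + (p!/k)·k = p + p! copies of 0. Now the 0-count is p+p! and (1-count)-3 = (p+p!+3)-3 = p+p!, so i ≠ j-3 fails. So xy^t z = 0^{p+p!} 1^{p+p!+3} ∉ L.
This is a contradiction; hence L is not regular.

0^{p+p!} 1^{p+p!+3}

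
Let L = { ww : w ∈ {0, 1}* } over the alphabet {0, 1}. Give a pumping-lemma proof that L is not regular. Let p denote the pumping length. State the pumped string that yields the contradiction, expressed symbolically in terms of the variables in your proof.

0^{p+k} 1^p 0^p 1^p

Assume L is regular. Let p be the pumping length given by the pumping lemma.
Take w = 0^p 1^p 0^p 1^p = uu where u = 0^p1^p; then w ∈ L and |w| = 4p ≥ p.
By the pumping lemma, w = xyz with |xy| ≤ p and y is nonempty.
Because |xy| ≤ p and w begins with p copies of 0, we have y = 0^k with 1 ≤ k ≤ p.
Pump with i = 2: xy^2z = 0^{p+k} 1^p 0^p 1^p, of length 4p+k. Suppose this equals vv. The string starts with 0 and ends with 1, so v does too; thus the boundary between the two copies of v is a 1→0 transition. There is exactly one such transition, at position 2p+k, so |v| = 2p+k and |vv| = 4p+2k ≠ 4p+k since k ≥ 1. So xy^2z ∉ L.
This contradicts the pumping lemma, so L is not regular.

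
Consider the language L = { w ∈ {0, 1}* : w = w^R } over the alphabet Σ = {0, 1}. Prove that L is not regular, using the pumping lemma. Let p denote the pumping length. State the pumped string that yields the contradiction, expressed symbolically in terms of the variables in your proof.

Assume L is regular. Let p be the pumping length given by the pumping lemma.
Take w = 0^p 1 0^p, a palindrome of length 2p+1 ≥ p.
The pumping lemma gives a decomposition w = xyz where |xy| ≤ p and |y| > 0.
Because |xy| ≤ p and w begins with p copies of 0, we have y = 0^k with 1 ≤ k ≤ p.
Pump with i = 2: xy^2z = 0^{p+k} 1 0^p. Its reverse is 0^p 1 0^{p+k}, which differs from xy^2z since k ≥ 1. So xy^2z is not a palindrome and xy^2z ∉ L.
This is a contradiction; hence L is not regular.

0^{p+k} 1 0^p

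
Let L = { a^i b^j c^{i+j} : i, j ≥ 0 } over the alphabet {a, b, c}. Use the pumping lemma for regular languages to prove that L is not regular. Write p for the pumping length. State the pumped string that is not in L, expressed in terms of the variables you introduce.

Toward a contradiction, assume L is regular with pumping length p.
Take w = a^p b^p c^{2p} ∈ L (with i=j=p, i+j=2p), |w| = 4p ≥ p.
The pumping lemma gives a decomposition w = xyz where |xy| ≤ p and |y| ≥ 1.
Because |xy| ≤ p and w begins with p copies of a, we have y = a^k with 1 ≤ k ≤ p.
Consider xy^2z = a^{p+k} b^p c^{2p}. Now the a- and b-counts sum to 2p+k, but the c-count is 2p ≠ 2p+k. So xy^2z ∉ L.
Contradiction. Therefore L is not regular.

a^{p+k} b^p c^{2p}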